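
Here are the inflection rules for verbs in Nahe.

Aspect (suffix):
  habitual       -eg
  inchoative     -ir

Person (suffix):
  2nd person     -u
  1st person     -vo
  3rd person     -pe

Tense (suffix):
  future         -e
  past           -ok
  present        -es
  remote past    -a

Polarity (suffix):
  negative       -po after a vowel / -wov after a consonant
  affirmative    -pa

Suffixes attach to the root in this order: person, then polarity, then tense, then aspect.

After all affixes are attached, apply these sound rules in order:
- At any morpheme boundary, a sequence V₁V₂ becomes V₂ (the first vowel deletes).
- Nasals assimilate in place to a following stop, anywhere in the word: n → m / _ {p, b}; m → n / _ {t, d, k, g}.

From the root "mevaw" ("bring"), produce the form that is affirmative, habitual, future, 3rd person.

mevawpepeg

Attach person 3rd person -pe → mevawpe.
Attach polarity affirmative -pa → mevawpepa.
Attach tense future -e → mevawpepae.
Attach aspect habitual -eg → mevawpepaeeg.
Apply vowel deletion: mevawpepaeeg → mevawpepeg.
Nasal assimilation: no change.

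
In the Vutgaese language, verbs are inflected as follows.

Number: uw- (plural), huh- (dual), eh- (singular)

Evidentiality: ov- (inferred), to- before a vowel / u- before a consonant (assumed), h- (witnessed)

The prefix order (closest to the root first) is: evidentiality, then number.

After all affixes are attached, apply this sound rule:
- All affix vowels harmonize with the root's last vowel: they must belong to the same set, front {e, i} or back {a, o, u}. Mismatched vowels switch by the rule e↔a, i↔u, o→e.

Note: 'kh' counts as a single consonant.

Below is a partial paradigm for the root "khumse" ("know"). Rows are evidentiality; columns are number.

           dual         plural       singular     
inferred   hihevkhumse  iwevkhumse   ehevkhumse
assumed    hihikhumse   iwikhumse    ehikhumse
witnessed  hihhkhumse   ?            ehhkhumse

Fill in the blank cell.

iwhkhumse

Attach evidentiality witnessed h- → hkhumse.
Attach number plural uw- → uwhkhumse.
Apply vowel harmony: uwhkhumse → iwhkhumse.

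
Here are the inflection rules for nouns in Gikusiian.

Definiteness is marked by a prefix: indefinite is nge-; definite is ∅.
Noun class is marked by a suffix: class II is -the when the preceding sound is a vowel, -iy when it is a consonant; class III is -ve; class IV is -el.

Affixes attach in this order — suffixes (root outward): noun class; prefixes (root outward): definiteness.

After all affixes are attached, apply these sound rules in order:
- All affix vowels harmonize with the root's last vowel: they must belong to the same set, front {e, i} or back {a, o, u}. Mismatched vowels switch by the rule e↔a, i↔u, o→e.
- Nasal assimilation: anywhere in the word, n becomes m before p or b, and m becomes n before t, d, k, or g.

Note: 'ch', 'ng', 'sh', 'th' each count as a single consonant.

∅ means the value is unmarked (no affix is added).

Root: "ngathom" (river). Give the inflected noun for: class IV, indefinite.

ngangathomal

Attach definiteness indefinite nge- → ngengathom.
Attach noun class class IV -el → ngengathomel.
Apply vowel harmony: ngengathomel → ngangathomal.
Nasal assimilation: no change.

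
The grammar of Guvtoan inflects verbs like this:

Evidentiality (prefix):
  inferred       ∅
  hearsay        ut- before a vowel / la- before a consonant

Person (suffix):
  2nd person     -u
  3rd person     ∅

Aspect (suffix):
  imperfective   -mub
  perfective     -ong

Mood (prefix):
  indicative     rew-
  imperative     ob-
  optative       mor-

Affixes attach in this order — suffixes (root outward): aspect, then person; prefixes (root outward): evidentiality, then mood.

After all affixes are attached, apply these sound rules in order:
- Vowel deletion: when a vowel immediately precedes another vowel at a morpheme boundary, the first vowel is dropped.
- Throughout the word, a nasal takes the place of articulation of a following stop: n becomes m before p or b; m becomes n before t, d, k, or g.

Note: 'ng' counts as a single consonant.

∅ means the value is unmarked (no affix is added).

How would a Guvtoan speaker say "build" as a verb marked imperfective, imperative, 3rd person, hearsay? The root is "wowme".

oblawowmemub

Attach aspect imperfective -mub → wowmemub.
Attach evidentiality hearsay la- (before consonant 'w') → lawowmemub.
Attach mood imperative ob- → oblawowmemub.
person = 3rd person: zero marking, form stays oblawowmemub.
Vowel deletion: no change.
Nasal assimilation: no change.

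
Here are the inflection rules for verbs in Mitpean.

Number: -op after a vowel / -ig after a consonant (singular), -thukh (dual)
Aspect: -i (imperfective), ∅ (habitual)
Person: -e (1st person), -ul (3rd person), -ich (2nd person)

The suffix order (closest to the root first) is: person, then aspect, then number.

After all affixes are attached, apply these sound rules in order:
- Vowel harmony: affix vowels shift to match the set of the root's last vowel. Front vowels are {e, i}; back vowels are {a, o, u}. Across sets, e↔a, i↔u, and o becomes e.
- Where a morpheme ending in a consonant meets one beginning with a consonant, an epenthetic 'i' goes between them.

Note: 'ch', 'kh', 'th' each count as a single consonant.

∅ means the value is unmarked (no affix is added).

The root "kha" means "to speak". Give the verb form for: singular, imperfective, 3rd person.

Attach person 3rd person -ul → khaul.
Attach aspect imperfective -i → khauli.
Attach number singular -op (after vowel 'i') → khauliop.
Apply vowel harmony: khauliop → khauluop.
Epenthesis: no change.

khauluop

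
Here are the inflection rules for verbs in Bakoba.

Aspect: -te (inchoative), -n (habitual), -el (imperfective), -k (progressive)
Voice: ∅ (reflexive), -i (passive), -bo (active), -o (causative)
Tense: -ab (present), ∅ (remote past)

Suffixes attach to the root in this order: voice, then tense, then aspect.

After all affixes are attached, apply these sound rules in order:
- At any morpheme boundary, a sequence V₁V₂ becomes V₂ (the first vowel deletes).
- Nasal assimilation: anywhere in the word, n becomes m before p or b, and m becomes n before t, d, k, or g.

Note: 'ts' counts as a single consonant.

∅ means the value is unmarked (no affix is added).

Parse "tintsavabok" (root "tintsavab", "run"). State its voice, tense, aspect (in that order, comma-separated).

Segment: tintsavab-o-k.
voice: -o → causative.
tense: ∅ → remote past.
aspect: -k → progressive.

causative, remote past, progressive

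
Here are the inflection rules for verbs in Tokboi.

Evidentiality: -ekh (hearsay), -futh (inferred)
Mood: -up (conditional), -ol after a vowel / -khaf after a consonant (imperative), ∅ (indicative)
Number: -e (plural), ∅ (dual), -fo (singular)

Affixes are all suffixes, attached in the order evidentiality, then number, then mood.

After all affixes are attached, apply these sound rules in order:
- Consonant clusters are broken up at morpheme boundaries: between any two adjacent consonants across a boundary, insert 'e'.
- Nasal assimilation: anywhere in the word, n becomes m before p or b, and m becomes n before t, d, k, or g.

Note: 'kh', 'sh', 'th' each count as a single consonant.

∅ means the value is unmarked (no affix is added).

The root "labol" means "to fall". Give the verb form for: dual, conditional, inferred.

labolefuthup

Attach evidentiality inferred -futh → labolfuth.
number = dual: zero marking, form stays labolfuth.
Attach mood conditional -up → labolfuthup.
Apply epenthesis: labolfuthup → labolefuthup.
Nasal assimilation: no change.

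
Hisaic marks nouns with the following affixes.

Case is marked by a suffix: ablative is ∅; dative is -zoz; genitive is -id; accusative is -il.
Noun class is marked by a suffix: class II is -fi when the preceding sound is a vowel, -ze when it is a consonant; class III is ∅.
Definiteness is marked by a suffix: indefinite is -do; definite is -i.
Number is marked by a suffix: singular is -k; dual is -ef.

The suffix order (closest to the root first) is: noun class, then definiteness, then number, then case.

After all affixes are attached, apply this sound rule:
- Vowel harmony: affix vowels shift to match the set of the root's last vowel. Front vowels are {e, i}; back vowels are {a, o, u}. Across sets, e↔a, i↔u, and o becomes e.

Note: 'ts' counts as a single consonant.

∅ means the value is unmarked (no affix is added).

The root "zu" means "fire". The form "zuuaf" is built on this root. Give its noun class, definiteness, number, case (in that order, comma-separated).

class III, definite, dual, ablative

Segment: zu-i-ef.
noun class: ∅ → class III.
definiteness: -i → definite.
number: -ef → dual.
case: ∅ → ablative.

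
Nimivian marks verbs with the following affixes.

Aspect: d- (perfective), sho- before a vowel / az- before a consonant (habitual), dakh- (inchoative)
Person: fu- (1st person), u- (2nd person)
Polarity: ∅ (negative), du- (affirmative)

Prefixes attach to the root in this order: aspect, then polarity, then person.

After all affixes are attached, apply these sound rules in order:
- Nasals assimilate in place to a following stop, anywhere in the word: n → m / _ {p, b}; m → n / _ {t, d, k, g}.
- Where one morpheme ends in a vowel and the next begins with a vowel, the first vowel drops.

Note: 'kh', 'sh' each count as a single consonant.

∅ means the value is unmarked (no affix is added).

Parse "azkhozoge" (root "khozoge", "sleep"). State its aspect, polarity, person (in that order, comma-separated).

Segment: u-az-khozoge.
aspect: sho/az- → habitual.
polarity: ∅ → negative.
person: u- → 2nd person.

habitual, negative, 2nd person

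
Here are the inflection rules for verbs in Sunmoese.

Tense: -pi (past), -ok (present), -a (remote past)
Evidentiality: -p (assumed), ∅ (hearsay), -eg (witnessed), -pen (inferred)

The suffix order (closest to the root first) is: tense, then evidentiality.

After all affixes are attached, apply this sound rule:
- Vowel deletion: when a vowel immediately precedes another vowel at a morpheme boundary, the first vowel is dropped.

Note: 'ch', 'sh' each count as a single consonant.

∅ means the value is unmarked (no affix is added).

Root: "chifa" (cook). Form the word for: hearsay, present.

chifok

Attach tense present -ok → chifaok.
evidentiality = hearsay: zero marking, form stays chifaok.
Apply vowel deletion: chifaok → chifok.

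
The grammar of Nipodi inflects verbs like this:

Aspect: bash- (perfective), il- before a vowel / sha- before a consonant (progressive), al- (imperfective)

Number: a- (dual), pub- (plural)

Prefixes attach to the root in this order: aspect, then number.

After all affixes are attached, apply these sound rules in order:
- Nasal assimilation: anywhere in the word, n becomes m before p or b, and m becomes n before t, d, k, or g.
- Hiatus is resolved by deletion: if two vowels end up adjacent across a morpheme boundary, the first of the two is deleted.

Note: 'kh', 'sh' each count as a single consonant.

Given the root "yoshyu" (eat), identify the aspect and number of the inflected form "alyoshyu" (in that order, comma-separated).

Segment: a-al-yoshyu.
aspect: al- → imperfective.
number: a- → dual.

imperfective, dual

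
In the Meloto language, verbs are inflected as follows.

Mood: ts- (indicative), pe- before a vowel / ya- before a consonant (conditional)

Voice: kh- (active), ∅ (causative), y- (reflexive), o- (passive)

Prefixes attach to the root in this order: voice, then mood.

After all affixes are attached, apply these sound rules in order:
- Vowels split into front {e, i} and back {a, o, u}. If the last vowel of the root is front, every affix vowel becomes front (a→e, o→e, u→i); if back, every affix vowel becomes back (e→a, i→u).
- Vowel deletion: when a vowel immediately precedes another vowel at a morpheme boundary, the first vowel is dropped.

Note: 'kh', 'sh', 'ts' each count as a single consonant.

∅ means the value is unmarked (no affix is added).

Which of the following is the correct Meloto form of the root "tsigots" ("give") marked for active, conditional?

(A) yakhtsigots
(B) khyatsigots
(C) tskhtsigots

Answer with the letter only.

A

Attach voice active kh- → khtsigots.
Attach mood conditional ya- (before consonant 'kh') → yakhtsigots.
Vowel harmony: no change.
Vowel deletion: no change.
So the correct form is yakhtsigots, option (A).
(C) tskhtsigots is wrong: it uses indicative instead of conditional for mood.
(B) khyatsigots is wrong: it has the affixes in the wrong order.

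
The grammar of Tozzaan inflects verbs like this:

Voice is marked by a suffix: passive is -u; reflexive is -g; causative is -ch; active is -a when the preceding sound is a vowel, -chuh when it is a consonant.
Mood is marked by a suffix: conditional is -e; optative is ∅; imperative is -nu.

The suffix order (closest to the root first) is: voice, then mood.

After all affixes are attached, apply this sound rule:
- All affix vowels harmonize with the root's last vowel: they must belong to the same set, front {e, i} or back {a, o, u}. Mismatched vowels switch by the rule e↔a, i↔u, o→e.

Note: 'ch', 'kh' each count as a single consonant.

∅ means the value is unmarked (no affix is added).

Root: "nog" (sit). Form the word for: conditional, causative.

nogcha

Attach voice causative -ch → nogch.
Attach mood conditional -e → nogche.
Apply vowel harmony: nogche → nogcha.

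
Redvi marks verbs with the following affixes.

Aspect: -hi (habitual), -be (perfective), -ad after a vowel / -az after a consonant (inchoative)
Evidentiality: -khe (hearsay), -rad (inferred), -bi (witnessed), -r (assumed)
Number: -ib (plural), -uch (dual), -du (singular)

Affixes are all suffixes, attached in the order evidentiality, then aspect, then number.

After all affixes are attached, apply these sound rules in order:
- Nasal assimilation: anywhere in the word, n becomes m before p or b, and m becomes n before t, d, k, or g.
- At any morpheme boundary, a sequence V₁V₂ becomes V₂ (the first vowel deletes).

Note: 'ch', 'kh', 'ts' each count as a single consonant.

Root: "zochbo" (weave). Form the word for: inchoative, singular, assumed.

Attach evidentiality assumed -r → zochbor.
Attach aspect inchoative -az (after consonant 'r') → zochboraz.
Attach number singular -du → zochborazdu.
Nasal assimilation: no change.
Vowel deletion: no change.

zochborazdu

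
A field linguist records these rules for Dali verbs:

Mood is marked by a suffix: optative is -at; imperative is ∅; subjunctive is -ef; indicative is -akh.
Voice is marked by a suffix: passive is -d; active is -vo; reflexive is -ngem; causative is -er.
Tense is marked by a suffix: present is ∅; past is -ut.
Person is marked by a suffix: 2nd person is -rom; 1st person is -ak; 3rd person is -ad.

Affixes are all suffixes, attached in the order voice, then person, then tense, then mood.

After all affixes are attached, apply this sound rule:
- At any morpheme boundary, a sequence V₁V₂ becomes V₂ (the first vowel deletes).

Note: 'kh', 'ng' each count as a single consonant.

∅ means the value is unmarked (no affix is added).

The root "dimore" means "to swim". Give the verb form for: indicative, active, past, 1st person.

dimorevakutakh

Attach voice active -vo → dimorevo.
Attach person 1st person -ak → dimorevoak.
Attach tense past -ut → dimorevoakut.
Attach mood indicative -akh → dimorevoakutakh.
Apply vowel deletion: dimorevoakutakh → dimorevakutakh.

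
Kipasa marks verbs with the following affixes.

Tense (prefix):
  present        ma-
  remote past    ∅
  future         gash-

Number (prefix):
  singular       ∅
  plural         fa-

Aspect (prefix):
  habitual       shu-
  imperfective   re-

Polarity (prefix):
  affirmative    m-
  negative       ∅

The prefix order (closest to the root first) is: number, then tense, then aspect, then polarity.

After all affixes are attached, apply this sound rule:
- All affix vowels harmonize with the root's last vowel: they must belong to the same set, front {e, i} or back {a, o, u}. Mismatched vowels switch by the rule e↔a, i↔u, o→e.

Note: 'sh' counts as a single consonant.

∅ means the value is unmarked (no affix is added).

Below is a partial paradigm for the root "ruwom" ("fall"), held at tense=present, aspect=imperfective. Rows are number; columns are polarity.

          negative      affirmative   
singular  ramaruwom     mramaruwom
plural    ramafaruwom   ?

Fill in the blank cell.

mramafaruwom

Attach number plural fa- → faruwom.
Attach tense present ma- → mafaruwom.
Attach aspect imperfective re- → remafaruwom.
Attach polarity affirmative m- → mremafaruwom.
Apply vowel harmony: mremafaruwom → mramafaruwom.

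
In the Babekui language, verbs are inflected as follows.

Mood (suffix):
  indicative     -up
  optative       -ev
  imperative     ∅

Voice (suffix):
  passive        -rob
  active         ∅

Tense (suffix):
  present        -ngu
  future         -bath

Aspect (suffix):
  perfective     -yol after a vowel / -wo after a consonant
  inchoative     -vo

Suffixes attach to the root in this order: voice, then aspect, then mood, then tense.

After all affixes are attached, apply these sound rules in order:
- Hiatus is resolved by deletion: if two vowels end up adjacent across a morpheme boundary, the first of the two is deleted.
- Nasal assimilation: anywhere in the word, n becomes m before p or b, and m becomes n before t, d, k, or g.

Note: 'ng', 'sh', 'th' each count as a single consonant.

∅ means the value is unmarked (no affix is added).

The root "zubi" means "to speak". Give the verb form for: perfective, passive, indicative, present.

zubirobwupngu

Attach voice passive -rob → zubirob.
Attach aspect perfective -wo (after consonant 'b') → zubirobwo.
Attach mood indicative -up → zubirobwoup.
Attach tense present -ngu → zubirobwoupngu.
Apply vowel deletion: zubirobwoupngu → zubirobwupngu.
Nasal assimilation: no change.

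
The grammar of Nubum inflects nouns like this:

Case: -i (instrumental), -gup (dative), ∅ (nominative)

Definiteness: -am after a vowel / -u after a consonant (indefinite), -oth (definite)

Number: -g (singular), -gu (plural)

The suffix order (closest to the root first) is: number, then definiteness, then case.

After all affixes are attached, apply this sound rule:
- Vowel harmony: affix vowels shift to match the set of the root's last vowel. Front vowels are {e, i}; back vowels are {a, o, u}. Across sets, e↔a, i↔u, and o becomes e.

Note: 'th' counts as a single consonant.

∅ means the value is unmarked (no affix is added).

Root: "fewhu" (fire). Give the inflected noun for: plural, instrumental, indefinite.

fewhuguamu

Attach number plural -gu → fewhugu.
Attach definiteness indefinite -am (after vowel 'u') → fewhuguam.
Attach case instrumental -i → fewhuguami.
Apply vowel harmony: fewhuguami → fewhuguamu.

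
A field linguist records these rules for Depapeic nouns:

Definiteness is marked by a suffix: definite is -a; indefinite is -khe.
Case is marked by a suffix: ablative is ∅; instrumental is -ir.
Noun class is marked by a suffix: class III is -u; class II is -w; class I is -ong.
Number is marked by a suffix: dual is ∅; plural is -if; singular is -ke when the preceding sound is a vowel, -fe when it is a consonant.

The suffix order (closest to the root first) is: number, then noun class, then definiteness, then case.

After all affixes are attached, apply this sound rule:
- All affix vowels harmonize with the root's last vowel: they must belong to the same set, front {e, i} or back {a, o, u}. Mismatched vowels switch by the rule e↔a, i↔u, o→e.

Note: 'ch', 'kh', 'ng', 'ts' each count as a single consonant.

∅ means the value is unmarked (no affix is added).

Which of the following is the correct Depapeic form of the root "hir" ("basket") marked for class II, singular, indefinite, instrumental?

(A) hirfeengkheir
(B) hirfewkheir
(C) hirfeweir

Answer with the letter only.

Attach number singular -fe (after consonant 'r') → hirfe.
Attach noun class class II -w → hirfew.
Attach definiteness indefinite -khe → hirfewkhe.
Attach case instrumental -ir → hirfewkheir.
Vowel harmony: no change.
So the correct form is hirfewkheir, option (B).
(A) hirfeengkheir is wrong: it uses class I instead of class II for noun class.
(C) hirfeweir is wrong: it uses definite instead of indefinite for definiteness.

B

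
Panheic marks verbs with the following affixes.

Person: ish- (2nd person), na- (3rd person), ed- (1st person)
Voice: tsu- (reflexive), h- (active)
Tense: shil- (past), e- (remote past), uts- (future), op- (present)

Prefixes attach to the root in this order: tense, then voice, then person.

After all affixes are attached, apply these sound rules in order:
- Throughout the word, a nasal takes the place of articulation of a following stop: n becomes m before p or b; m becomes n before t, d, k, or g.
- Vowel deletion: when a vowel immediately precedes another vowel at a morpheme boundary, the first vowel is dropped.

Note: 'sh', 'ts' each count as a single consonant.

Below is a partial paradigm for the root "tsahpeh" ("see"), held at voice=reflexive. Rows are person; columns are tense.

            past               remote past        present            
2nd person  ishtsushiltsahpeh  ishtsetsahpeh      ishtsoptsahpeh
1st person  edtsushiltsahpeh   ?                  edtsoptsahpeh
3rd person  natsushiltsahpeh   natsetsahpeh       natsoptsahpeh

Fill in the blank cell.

edtsetsahpeh

Attach tense remote past e- → etsahpeh.
Attach voice reflexive tsu- → tsuetsahpeh.
Attach person 1st person ed- → edtsuetsahpeh.
Nasal assimilation: no change.
Apply vowel deletion: edtsuetsahpeh → edtsetsahpeh.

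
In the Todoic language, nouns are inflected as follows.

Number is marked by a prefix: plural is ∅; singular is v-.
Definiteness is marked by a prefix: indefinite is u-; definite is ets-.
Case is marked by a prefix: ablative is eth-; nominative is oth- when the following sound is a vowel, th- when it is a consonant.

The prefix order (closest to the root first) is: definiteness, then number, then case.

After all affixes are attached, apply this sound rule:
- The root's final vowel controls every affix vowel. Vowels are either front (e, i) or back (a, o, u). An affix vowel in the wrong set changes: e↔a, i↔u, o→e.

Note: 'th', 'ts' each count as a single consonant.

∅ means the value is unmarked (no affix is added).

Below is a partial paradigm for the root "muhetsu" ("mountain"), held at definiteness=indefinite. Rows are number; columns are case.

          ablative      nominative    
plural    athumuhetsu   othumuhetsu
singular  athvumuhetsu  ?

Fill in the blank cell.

thvumuhetsu

Attach definiteness indefinite u- → umuhetsu.
Attach number singular v- → vumuhetsu.
Attach case nominative th- (before consonant 'v') → thvumuhetsu.
Vowel harmony: no change.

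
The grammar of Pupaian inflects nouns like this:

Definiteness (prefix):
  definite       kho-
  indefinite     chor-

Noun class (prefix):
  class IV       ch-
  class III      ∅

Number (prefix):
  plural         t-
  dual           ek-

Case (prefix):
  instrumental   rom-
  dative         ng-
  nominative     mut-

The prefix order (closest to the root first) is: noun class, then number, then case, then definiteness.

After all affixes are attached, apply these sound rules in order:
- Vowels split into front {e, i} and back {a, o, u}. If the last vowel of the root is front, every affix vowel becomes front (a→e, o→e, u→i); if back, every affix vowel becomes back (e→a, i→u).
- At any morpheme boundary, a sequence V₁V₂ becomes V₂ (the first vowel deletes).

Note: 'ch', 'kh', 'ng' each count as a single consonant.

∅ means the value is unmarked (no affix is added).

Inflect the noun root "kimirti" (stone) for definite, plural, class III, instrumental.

kheremtkimirti

noun class = class III: zero marking, form stays kimirti.
Attach number plural t- → tkimirti.
Attach case instrumental rom- → romtkimirti.
Attach definiteness definite kho- → khoromtkimirti.
Apply vowel harmony: khoromtkimirti → kheremtkimirti.
Vowel deletion: no change.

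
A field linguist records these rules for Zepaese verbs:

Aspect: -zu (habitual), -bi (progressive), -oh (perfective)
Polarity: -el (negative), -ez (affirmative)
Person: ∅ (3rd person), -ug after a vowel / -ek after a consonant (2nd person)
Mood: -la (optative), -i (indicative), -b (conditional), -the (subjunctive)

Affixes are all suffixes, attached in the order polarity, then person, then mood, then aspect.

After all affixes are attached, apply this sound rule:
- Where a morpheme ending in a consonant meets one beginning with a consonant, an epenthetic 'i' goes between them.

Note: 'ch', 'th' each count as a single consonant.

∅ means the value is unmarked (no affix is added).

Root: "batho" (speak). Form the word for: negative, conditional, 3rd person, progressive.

bathoelibibi

Attach polarity negative -el → bathoel.
person = 3rd person: zero marking, form stays bathoel.
Attach mood conditional -b → bathoelb.
Attach aspect progressive -bi → bathoelbbi.
Apply epenthesis: bathoelbbi → bathoelibibi.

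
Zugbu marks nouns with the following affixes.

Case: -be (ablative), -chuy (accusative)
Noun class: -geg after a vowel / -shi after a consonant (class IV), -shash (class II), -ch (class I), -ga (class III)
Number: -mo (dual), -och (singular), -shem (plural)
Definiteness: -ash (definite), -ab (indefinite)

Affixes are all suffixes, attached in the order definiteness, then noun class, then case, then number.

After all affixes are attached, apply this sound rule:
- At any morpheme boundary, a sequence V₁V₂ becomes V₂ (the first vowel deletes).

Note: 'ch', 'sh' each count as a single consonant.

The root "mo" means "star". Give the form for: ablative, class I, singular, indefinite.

Attach definiteness indefinite -ab → moab.
Attach noun class class I -ch → moabch.
Attach case ablative -be → moabchbe.
Attach number singular -och → moabchbeoch.
Apply vowel deletion: moabchbeoch → mabchboch.

mabchboch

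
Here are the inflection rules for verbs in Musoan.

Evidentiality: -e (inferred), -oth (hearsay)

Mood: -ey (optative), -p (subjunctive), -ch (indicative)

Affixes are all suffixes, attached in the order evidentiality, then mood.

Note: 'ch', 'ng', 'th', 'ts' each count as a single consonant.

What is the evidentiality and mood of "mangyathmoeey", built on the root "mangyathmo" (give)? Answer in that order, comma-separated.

inferred, optative

Segment: mangyathmo-e-ey.
evidentiality: -e → inferred.
mood: -ey → optative.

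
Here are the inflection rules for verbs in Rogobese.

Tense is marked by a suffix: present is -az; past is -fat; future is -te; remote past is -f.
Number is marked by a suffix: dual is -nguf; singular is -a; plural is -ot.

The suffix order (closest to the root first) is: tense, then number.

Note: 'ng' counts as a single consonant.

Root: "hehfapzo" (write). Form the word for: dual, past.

hehfapzofatnguf

Attach tense past -fat → hehfapzofat.
Attach number dual -nguf → hehfapzofatnguf.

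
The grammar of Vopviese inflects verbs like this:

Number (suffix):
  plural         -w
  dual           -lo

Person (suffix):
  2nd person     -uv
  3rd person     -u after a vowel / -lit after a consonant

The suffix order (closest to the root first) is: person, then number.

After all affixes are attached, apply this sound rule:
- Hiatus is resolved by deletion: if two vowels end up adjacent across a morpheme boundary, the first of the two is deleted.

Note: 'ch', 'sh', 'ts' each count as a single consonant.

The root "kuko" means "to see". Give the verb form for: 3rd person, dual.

kukulo

Attach person 3rd person -u (after vowel 'o') → kukou.
Attach number dual -lo → kukoulo.
Apply vowel deletion: kukoulo → kukulo.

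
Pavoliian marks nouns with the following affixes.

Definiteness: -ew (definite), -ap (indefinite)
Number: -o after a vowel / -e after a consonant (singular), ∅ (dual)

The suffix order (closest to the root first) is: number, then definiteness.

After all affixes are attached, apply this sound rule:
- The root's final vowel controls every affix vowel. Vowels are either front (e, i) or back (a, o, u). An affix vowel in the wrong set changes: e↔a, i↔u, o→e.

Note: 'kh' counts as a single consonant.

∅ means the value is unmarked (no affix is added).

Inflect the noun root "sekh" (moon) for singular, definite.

sekheew

Attach number singular -e (after consonant 'kh') → sekhe.
Attach definiteness definite -ew → sekheew.
Vowel harmony: no change.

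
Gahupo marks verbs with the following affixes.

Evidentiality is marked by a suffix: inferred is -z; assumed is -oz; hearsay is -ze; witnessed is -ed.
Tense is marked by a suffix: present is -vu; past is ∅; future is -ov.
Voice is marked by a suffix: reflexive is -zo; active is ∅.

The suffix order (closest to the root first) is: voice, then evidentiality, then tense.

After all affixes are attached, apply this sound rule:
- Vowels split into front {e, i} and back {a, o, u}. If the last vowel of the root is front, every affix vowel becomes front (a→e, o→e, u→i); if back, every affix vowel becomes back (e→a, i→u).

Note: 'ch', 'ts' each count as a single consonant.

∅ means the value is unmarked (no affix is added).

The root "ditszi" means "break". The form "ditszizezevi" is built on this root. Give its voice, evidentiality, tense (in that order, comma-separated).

Segment: ditszi-zo-ze-vu.
voice: -zo → reflexive.
evidentiality: -ze → hearsay.
tense: -vu → present.

reflexive, hearsay, present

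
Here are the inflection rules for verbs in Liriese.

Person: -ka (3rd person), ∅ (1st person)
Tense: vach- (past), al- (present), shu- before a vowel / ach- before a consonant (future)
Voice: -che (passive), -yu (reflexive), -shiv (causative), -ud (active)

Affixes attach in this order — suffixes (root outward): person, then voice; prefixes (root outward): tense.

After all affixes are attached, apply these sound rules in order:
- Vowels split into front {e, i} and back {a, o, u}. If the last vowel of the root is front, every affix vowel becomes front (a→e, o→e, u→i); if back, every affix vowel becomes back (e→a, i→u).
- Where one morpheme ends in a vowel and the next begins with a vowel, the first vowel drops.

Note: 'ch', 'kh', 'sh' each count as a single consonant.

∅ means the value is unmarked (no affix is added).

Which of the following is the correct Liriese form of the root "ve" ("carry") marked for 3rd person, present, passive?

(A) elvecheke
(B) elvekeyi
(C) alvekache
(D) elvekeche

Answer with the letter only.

Attach tense present al- → alve.
Attach person 3rd person -ka → alveka.
Attach voice passive -che → alvekache.
Apply vowel harmony: alvekache → elvekeche.
Vowel deletion: no change.
So the correct form is elvekeche, option (D).
(A) elvecheke is wrong: it has the affixes in the wrong order.
(C) alvekache is wrong: it fails to apply the sound rule(s).
(B) elvekeyi is wrong: it uses reflexive instead of passive for voice.

D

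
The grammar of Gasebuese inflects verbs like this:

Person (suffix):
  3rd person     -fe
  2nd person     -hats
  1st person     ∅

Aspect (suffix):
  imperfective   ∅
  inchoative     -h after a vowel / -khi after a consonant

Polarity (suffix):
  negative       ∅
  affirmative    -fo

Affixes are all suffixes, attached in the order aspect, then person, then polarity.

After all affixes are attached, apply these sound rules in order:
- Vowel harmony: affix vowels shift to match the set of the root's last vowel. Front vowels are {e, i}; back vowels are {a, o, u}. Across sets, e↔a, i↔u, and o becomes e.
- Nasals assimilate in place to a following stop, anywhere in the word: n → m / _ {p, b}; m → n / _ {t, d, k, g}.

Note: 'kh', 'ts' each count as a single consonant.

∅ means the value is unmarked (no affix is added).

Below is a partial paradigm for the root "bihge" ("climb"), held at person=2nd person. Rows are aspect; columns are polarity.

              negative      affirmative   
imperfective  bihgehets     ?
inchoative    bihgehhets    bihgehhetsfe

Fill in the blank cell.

bihgehetsfe

aspect = imperfective: zero marking, form stays bihge.
Attach person 2nd person -hats → bihgehats.
Attach polarity affirmative -fo → bihgehatsfo.
Apply vowel harmony: bihgehatsfo → bihgehetsfe.
Nasal assimilation: no change.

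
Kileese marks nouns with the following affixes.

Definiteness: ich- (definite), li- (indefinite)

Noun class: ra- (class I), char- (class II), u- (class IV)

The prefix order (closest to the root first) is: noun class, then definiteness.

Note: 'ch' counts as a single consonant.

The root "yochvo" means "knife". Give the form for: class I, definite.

ichrayochvo

Attach noun class class I ra- → rayochvo.
Attach definiteness definite ich- → ichrayochvo.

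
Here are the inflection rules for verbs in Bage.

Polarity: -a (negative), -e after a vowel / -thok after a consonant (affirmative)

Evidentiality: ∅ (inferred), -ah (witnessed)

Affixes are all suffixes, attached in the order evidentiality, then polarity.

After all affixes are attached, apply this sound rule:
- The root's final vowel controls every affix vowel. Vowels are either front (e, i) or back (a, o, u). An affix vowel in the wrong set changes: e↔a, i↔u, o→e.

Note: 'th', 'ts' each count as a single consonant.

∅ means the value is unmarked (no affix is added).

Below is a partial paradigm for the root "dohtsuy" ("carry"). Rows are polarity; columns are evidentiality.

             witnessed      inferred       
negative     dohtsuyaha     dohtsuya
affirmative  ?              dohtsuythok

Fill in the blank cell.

Attach evidentiality witnessed -ah → dohtsuyah.
Attach polarity affirmative -thok (after consonant 'h') → dohtsuyahthok.
Vowel harmony: no change.

dohtsuyahthok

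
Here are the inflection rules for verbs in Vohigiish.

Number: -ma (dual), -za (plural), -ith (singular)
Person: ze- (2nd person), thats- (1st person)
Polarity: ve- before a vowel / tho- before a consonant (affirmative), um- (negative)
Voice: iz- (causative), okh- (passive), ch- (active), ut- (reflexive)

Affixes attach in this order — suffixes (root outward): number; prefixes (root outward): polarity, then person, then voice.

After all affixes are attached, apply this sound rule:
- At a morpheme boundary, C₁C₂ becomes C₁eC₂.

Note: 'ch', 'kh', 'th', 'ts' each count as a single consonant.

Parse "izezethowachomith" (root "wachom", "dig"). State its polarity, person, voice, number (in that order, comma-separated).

Segment: iz-ze-tho-wachom-ith.
polarity: ve/tho- → affirmative.
person: ze- → 2nd person.
voice: iz- → causative.
number: -ith → singular.

affirmative, 2nd person, causative, singular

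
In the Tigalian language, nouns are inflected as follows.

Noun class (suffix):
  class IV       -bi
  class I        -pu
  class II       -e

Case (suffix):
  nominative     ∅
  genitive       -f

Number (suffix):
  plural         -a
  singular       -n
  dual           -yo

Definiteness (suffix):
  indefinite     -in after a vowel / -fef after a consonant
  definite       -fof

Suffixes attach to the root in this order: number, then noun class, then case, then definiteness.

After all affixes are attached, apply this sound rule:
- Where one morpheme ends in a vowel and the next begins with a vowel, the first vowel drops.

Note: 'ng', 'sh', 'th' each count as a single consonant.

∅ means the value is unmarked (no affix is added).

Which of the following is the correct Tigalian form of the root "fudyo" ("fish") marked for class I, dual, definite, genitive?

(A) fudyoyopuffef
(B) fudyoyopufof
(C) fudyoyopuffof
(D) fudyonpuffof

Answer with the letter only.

C

Attach number dual -yo → fudyoyo.
Attach noun class class I -pu → fudyoyopu.
Attach case genitive -f → fudyoyopuf.
Attach definiteness definite -fof → fudyoyopuffof.
Vowel deletion: no change.
So the correct form is fudyoyopuffof, option (C).
(B) fudyoyopufof is wrong: it uses nominative instead of genitive for case.
(D) fudyonpuffof is wrong: it uses singular instead of dual for number.
(A) fudyoyopuffef is wrong: it uses indefinite instead of definite for definiteness.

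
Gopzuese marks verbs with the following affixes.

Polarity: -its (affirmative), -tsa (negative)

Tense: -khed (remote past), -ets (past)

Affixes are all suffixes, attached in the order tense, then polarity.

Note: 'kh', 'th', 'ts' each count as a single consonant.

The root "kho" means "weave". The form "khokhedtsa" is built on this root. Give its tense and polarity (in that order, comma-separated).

remote past, negative

Segment: kho-khed-tsa.
tense: -khed → remote past.
polarity: -tsa → negative.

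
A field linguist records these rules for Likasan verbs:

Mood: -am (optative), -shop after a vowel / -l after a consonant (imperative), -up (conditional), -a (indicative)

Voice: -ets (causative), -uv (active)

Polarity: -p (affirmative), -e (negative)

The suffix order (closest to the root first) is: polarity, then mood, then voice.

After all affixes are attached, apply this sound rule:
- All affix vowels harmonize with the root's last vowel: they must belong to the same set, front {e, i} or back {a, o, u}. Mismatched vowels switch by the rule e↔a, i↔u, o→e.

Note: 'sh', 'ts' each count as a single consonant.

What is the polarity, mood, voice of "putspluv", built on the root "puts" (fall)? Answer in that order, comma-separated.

Segment: puts-p-l-uv.
polarity: -p → affirmative.
mood: -shop/l → imperative.
voice: -uv → active.

affirmative, imperative, active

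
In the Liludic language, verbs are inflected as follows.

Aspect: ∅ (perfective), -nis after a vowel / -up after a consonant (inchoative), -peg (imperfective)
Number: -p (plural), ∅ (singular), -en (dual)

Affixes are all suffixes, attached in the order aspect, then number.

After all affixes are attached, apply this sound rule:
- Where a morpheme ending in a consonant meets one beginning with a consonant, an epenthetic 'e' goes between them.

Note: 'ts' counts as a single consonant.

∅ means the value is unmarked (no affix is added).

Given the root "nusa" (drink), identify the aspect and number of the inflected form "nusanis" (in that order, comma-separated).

inchoative, singular

Segment: nusa-nis.
aspect: -nis/up → inchoative.
number: ∅ → singular.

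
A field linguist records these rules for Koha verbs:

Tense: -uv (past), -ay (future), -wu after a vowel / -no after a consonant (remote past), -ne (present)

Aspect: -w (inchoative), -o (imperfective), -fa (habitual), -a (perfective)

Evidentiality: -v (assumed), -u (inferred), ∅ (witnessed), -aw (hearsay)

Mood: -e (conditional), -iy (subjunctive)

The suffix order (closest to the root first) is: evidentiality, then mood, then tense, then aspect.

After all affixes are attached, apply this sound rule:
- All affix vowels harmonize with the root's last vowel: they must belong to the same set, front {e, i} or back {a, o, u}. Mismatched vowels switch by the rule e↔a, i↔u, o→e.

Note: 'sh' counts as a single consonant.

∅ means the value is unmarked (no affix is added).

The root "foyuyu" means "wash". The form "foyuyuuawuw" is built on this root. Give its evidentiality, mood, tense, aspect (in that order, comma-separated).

inferred, conditional, remote past, inchoative

Segment: foyuyu-u-e-wu-w.
evidentiality: -u → inferred.
mood: -e → conditional.
tense: -wu/no → remote past.
aspect: -w → inchoative.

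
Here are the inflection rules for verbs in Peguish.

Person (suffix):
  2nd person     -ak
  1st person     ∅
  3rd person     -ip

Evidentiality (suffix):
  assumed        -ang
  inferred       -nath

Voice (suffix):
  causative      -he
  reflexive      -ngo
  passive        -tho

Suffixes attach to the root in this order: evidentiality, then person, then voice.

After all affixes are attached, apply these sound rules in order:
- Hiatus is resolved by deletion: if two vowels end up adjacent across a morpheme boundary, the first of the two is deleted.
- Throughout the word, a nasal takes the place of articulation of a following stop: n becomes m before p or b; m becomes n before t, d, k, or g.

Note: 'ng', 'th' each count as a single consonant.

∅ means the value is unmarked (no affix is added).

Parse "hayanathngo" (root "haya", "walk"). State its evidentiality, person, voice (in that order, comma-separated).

inferred, 1st person, reflexive

Segment: haya-nath-ngo.
evidentiality: -nath → inferred.
person: ∅ → 1st person.
voice: -ngo → reflexive.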